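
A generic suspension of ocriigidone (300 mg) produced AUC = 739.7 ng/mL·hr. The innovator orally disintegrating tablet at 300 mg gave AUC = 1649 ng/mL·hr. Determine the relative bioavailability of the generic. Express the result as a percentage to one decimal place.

F_rel = 44.9%

F_rel = (AUC_test/D_test) / (AUC_ref/D_ref)
      = (739.7/300) / (1649/300)
      = 2.46567 / 5.49667 = 0.4486 = 44.86%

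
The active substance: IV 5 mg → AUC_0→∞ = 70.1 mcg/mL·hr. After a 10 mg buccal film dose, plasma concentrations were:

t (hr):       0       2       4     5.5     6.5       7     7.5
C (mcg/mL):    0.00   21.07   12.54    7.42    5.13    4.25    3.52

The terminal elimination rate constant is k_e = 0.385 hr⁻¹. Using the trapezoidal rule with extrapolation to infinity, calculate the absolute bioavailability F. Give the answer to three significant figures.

F = 0.637

Trapezoidal AUC_0→7.5 (buccal film):
  [0→2]: (0.00+21.07)/2 × 2 = 21.07
  [2→4]: (21.07+12.54)/2 × 2 = 33.61
  [4→5.5]: (12.54+7.42)/2 × 1.5 = 14.97
  [5.5→6.5]: (7.42+5.13)/2 × 1 = 6.275
  [6.5→7]: (5.13+4.25)/2 × 0.5 = 2.345
  [7→7.5]: (4.25+3.52)/2 × 0.5 = 1.9425
  Sum = 80.2125 mcg/mL·hr
Tail: C_last/k_e = 3.52/0.385 = 9.143
AUC_0→∞ (buccal film) = 80.2125 + 9.143 = 89.3555 mcg/mL·hr
F = (AUC_ev/D_ev)/(AUC_iv/D_iv) = (89.3555/10)/(70.1/5) = 8.93555/14.02 = 0.6373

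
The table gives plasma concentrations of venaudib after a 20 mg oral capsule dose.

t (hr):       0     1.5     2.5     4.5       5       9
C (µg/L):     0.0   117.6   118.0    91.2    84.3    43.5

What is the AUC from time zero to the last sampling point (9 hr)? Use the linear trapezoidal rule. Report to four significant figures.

Trapezoidal AUC_0→9:
  [0→1.5]: (0.0+117.6)/2 × 1.5 = 88.2
  [1.5→2.5]: (117.6+118.0)/2 × 1 = 117.8
  [2.5→4.5]: (118.0+91.2)/2 × 2 = 209.2
  [4.5→5]: (91.2+84.3)/2 × 0.5 = 43.875
  [5→9]: (84.3+43.5)/2 × 4 = 255.6
  Sum = 714.675 µg/L·hr

AUC = 714.7 µg/L·hr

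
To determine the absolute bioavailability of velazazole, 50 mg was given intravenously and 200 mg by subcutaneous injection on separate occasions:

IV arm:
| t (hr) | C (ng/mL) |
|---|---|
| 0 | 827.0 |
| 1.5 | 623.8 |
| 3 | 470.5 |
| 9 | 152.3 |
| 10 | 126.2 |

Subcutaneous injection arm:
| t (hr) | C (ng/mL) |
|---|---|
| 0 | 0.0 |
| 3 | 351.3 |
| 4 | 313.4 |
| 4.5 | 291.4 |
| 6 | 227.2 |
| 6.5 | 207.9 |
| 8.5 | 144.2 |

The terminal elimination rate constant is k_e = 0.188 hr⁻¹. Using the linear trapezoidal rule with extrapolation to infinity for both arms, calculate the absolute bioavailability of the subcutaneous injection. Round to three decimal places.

Trapezoidal AUC_0→10 (IV):
  [0→1.5]: (827.0+623.8)/2 × 1.5 = 1088.1
  [1.5→3]: (623.8+470.5)/2 × 1.5 = 820.725
  [3→9]: (470.5+152.3)/2 × 6 = 1868.4
  [9→10]: (152.3+126.2)/2 × 1 = 139.25
  Sum = 3916.475 ng/mL·hr
IV tail: 126.2/0.188 = 671.277; AUC_iv,0→∞ = 3916.475 + 671.277 = 4587.752 ng/mL·hr
Trapezoidal AUC_0→8.5 (subcutaneous injection):
  [0→3]: (0.0+351.3)/2 × 3 = 526.95
  [3→4]: (351.3+313.4)/2 × 1 = 332.35
  [4→4.5]: (313.4+291.4)/2 × 0.5 = 151.2
  [4.5→6]: (291.4+227.2)/2 × 1.5 = 388.95
  [6→6.5]: (227.2+207.9)/2 × 0.5 = 108.775
  [6.5→8.5]: (207.9+144.2)/2 × 2 = 352.1
  Sum = 1860.325 ng/mL·hr
subcutaneous injection tail: 144.2/0.188 = 767.021; AUC_ev,0→∞ = 1860.325 + 767.021 = 2627.346 ng/mL·hr
F = (AUC_ev/D_ev)/(AUC_iv/D_iv) = (2627.346/200)/(4587.752/50) = 13.13673/91.75504 = 0.1432

F = 0.143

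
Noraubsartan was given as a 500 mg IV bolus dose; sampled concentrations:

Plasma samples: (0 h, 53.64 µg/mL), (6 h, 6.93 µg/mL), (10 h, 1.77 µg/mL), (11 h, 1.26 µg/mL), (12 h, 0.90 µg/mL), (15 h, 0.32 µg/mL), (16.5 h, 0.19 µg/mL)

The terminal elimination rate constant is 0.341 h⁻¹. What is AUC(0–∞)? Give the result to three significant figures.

Trapezoidal AUC_0→16.5:
  [0→6]: (53.64+6.93)/2 × 6 = 181.71
  [6→10]: (6.93+1.77)/2 × 4 = 17.4
  [10→11]: (1.77+1.26)/2 × 1 = 1.515
  [11→12]: (1.26+0.90)/2 × 1 = 1.08
  [12→15]: (0.90+0.32)/2 × 3 = 1.83
  [15→16.5]: (0.32+0.19)/2 × 1.5 = 0.3825
  Sum = 203.9175 µg/mL·h
Extrapolated tail: C_last / k_e = 0.19 / 0.341 = 0.557
AUC_0→∞ = 203.9175 + 0.557 = 204.4745 µg/mL·h

AUC = 204 µg/mL·h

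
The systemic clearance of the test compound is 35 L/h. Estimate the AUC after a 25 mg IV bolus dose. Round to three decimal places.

AUC = 0.714 mg/L·h

AUC_0→∞ = Dose_iv / CL
        = 25 / 35 = 0.714286 mg/L·h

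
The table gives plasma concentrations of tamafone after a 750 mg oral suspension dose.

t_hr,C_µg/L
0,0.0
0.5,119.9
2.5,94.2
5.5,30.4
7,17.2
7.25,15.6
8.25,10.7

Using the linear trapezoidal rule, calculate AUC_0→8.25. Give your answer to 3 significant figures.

AUC = 484 µg/L·hr

Trapezoidal AUC_0→8.25:
  [0→0.5]: (0.0+119.9)/2 × 0.5 = 29.975
  [0.5→2.5]: (119.9+94.2)/2 × 2 = 214.1
  [2.5→5.5]: (94.2+30.4)/2 × 3 = 186.9
  [5.5→7]: (30.4+17.2)/2 × 1.5 = 35.7
  [7→7.25]: (17.2+15.6)/2 × 0.25 = 4.1
  [7.25→8.25]: (15.6+10.7)/2 × 1 = 13.15
  Sum = 483.925 µg/L·hr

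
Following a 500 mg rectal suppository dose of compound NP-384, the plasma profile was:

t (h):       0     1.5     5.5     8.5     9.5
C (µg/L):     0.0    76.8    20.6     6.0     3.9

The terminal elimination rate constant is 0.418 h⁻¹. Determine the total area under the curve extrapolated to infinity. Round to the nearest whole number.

Trapezoidal AUC_0→9.5:
  [0→1.5]: (0.0+76.8)/2 × 1.5 = 57.6
  [1.5→5.5]: (76.8+20.6)/2 × 4 = 194.8
  [5.5→8.5]: (20.6+6.0)/2 × 3 = 39.9
  [8.5→9.5]: (6.0+3.9)/2 × 1 = 4.95
  Sum = 297.25 µg/L·h
Extrapolated tail: C_last / k_e = 3.9 / 0.418 = 9.330
AUC_0→∞ = 297.25 + 9.330 = 306.58 µg/L·h

AUC = 307 µg/L·h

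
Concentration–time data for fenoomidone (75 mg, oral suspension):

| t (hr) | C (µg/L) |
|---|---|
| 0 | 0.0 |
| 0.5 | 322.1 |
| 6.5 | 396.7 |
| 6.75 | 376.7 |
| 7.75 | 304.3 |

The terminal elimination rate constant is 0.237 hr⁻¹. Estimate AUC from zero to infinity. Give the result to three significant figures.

Trapezoidal AUC_0→7.75:
  [0→0.5]: (0.0+322.1)/2 × 0.5 = 80.525
  [0.5→6.5]: (322.1+396.7)/2 × 6 = 2156.4
  [6.5→6.75]: (396.7+376.7)/2 × 0.25 = 96.675
  [6.75→7.75]: (376.7+304.3)/2 × 1 = 340.5
  Sum = 2674.1 µg/L·hr
Extrapolated tail: C_last / k_e = 304.3 / 0.237 = 1283.966
AUC_0→∞ = 2674.1 + 1283.966 = 3958.066 µg/L·hr

AUC = 3960 µg/L·hr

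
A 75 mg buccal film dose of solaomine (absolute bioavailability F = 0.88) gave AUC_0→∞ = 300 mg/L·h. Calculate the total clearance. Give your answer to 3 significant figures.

CL = F × Dose / AUC_0→∞
   = 0.88 × 75 / 300 = 0.22 L/h

CL = 0.220 L/h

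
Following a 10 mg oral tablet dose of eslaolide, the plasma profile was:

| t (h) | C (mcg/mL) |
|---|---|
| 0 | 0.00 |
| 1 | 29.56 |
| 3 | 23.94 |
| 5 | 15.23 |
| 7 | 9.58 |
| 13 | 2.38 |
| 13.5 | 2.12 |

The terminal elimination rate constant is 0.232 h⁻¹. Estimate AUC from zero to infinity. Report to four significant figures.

AUC = 178.4 mcg/mL·h

Trapezoidal AUC_0→13.5:
  [0→1]: (0.00+29.56)/2 × 1 = 14.78
  [1→3]: (29.56+23.94)/2 × 2 = 53.5
  [3→5]: (23.94+15.23)/2 × 2 = 39.17
  [5→7]: (15.23+9.58)/2 × 2 = 24.81
  [7→13]: (9.58+2.38)/2 × 6 = 35.88
  [13→13.5]: (2.38+2.12)/2 × 0.5 = 1.125
  Sum = 169.265 mcg/mL·h
Extrapolated tail: C_last / k_e = 2.12 / 0.232 = 9.138
AUC_0→∞ = 169.265 + 9.138 = 178.403 mcg/mL·h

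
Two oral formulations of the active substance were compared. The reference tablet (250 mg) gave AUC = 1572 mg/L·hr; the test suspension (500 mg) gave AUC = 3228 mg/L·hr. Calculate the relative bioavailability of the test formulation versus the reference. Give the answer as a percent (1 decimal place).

F_rel = (AUC_test/D_test) / (AUC_ref/D_ref)
      = (3228/500) / (1572/250)
      = 6.456 / 6.288 = 1.0267 = 102.67%

F_rel = 102.7%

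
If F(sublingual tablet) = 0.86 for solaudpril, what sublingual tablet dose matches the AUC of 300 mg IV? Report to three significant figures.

For equal systemic exposure: F × D_ev = D_iv
D_ev = D_iv / F = 300 / 0.86 = 348.837 mg

D_sublingual = 349 mg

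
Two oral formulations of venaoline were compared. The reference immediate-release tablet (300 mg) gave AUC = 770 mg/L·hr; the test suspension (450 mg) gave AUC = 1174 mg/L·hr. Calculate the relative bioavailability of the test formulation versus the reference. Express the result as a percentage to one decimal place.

F_rel = (AUC_test/D_test) / (AUC_ref/D_ref)
      = (1174/450) / (770/300)
      = 2.60889 / 2.56667 = 1.0164 = 101.64%

F_rel = 101.6%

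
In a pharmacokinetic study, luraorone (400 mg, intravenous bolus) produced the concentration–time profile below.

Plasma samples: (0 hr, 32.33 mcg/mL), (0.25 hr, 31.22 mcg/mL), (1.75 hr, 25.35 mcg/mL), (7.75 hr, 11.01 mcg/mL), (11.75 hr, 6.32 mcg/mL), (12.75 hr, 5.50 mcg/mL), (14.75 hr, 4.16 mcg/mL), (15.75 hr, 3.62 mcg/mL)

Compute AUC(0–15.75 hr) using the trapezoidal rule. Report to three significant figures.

Trapezoidal AUC_0→15.75:
  [0→0.25]: (32.33+31.22)/2 × 0.25 = 7.94375
  [0.25→1.75]: (31.22+25.35)/2 × 1.5 = 42.4275
  [1.75→7.75]: (25.35+11.01)/2 × 6 = 109.08
  [7.75→11.75]: (11.01+6.32)/2 × 4 = 34.66
  [11.75→12.75]: (6.32+5.50)/2 × 1 = 5.91
  [12.75→14.75]: (5.50+4.16)/2 × 2 = 9.66
  [14.75→15.75]: (4.16+3.62)/2 × 1 = 3.89
  Sum = 213.57125 mcg/mL·hr

AUC = 214 mcg/mL·hr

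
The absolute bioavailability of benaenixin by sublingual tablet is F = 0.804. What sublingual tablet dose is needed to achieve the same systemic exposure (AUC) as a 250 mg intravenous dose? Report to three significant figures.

For equal systemic exposure: F × D_ev = D_iv
D_ev = D_iv / F = 250 / 0.804 = 310.945 mg

D_sublingual = 311 mg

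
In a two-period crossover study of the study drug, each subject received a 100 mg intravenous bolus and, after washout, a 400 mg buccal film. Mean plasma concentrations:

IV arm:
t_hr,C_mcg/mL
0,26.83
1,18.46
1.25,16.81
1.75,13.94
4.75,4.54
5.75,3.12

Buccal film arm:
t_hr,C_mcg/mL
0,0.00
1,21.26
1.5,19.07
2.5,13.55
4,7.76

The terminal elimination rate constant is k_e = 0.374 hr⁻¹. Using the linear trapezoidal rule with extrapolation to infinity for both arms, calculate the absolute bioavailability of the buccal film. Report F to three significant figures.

Trapezoidal AUC_0→5.75 (IV):
  [0→1]: (26.83+18.46)/2 × 1 = 22.645
  [1→1.25]: (18.46+16.81)/2 × 0.25 = 4.40875
  [1.25→1.75]: (16.81+13.94)/2 × 0.5 = 7.6875
  [1.75→4.75]: (13.94+4.54)/2 × 3 = 27.72
  [4.75→5.75]: (4.54+3.12)/2 × 1 = 3.83
  Sum = 66.29125 mcg/mL·hr
IV tail: 3.12/0.374 = 8.342; AUC_iv,0→∞ = 66.29125 + 8.342 = 74.63325 mcg/mL·hr
Trapezoidal AUC_0→4 (buccal film):
  [0→1]: (0.00+21.26)/2 × 1 = 10.63
  [1→1.5]: (21.26+19.07)/2 × 0.5 = 10.0825
  [1.5→2.5]: (19.07+13.55)/2 × 1 = 16.31
  [2.5→4]: (13.55+7.76)/2 × 1.5 = 15.9825
  Sum = 53.005 mcg/mL·hr
buccal film tail: 7.76/0.374 = 20.749; AUC_ev,0→∞ = 53.005 + 20.749 = 73.754 mcg/mL·hr
F = (AUC_ev/D_ev)/(AUC_iv/D_iv) = (73.754/400)/(74.63325/100) = 0.184385/0.7463325 = 0.2471

F = 0.247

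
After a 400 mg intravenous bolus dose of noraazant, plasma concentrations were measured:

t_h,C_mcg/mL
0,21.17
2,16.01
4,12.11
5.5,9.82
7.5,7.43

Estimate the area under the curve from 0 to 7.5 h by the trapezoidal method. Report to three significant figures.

Trapezoidal AUC_0→7.5:
  [0→2]: (21.17+16.01)/2 × 2 = 37.18
  [2→4]: (16.01+12.11)/2 × 2 = 28.12
  [4→5.5]: (12.11+9.82)/2 × 1.5 = 16.4475
  [5.5→7.5]: (9.82+7.43)/2 × 2 = 17.25
  Sum = 98.9975 mcg/mL·h

AUC = 99.0 mcg/mL·h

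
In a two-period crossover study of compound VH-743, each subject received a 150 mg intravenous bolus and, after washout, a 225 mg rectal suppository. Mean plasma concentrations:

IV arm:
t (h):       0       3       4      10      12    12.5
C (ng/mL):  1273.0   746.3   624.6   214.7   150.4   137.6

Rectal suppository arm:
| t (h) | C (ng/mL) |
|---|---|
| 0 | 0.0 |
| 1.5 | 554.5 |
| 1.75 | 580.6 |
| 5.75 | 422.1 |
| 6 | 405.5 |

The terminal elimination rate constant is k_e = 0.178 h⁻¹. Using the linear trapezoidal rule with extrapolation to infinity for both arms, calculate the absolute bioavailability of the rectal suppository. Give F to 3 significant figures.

F = 0.443

Trapezoidal AUC_0→12.5 (IV):
  [0→3]: (1273.0+746.3)/2 × 3 = 3028.95
  [3→4]: (746.3+624.6)/2 × 1 = 685.45
  [4→10]: (624.6+214.7)/2 × 6 = 2517.9
  [10→12]: (214.7+150.4)/2 × 2 = 365.1
  [12→12.5]: (150.4+137.6)/2 × 0.5 = 72.0
  Sum = 6669.4 ng/mL·h
IV tail: 137.6/0.178 = 773.034; AUC_iv,0→∞ = 6669.4 + 773.034 = 7442.434 ng/mL·h
Trapezoidal AUC_0→6 (rectal suppository):
  [0→1.5]: (0.0+554.5)/2 × 1.5 = 415.875
  [1.5→1.75]: (554.5+580.6)/2 × 0.25 = 141.8875
  [1.75→5.75]: (580.6+422.1)/2 × 4 = 2005.4
  [5.75→6]: (422.1+405.5)/2 × 0.25 = 103.45
  Sum = 2666.6125 ng/mL·h
rectal suppository tail: 405.5/0.178 = 2278.090; AUC_ev,0→∞ = 2666.6125 + 2278.090 = 4944.7025 ng/mL·h
F = (AUC_ev/D_ev)/(AUC_iv/D_iv) = (4944.7025/225)/(7442.434/150) = 21.9765/49.6162 = 0.4429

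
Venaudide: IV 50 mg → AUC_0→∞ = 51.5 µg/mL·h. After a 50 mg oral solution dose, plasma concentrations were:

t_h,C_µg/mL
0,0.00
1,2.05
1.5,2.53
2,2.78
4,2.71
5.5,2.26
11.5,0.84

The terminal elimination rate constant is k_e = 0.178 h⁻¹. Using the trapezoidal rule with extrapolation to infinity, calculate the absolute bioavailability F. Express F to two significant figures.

F = 0.52

Trapezoidal AUC_0→11.5 (oral solution):
  [0→1]: (0.00+2.05)/2 × 1 = 1.025
  [1→1.5]: (2.05+2.53)/2 × 0.5 = 1.145
  [1.5→2]: (2.53+2.78)/2 × 0.5 = 1.3275
  [2→4]: (2.78+2.71)/2 × 2 = 5.49
  [4→5.5]: (2.71+2.26)/2 × 1.5 = 3.7275
  [5.5→11.5]: (2.26+0.84)/2 × 6 = 9.3
  Sum = 22.015 µg/mL·h
Tail: C_last/k_e = 0.84/0.178 = 4.719
AUC_0→∞ (oral solution) = 22.015 + 4.719 = 26.734 µg/mL·h
F = (AUC_ev/D_ev)/(AUC_iv/D_iv) = (26.734/50)/(51.5/50) = 0.53468/1.03 = 0.5191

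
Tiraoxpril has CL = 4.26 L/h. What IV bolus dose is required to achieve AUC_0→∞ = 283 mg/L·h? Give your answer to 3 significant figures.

Dose = 1210 mg

Dose_iv = CL × AUC_0→∞
     = 4.26 × 283 = 1205.58 mg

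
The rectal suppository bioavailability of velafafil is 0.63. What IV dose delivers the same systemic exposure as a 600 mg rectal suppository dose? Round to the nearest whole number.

Systemic exposure from an extravascular dose = F × D_ev, so the equivalent IV dose is F × D_ev.
D_iv = F × D_ev = 0.63 × 600 = 378 mg

D_iv = 378 mg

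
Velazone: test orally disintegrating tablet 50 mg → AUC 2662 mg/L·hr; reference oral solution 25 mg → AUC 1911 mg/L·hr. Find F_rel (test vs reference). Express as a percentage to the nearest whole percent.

F_rel = 70%

F_rel = (AUC_test/D_test) / (AUC_ref/D_ref)
      = (2662/50) / (1911/25)
      = 53.24 / 76.44 = 0.6965 = 69.65%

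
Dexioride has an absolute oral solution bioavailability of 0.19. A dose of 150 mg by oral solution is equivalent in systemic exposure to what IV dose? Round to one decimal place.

D_iv = 28.5 mg

Systemic exposure from an extravascular dose = F × D_ev, so the equivalent IV dose is F × D_ev.
D_iv = F × D_ev = 0.19 × 150 = 28.5 mg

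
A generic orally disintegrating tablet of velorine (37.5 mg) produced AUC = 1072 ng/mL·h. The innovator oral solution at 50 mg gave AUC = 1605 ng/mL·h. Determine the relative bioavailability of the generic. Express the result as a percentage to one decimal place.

F_rel = 89.1%

F_rel = (AUC_test/D_test) / (AUC_ref/D_ref)
      = (1072/37.5) / (1605/50)
      = 28.5867 / 32.1 = 0.8906 = 89.06%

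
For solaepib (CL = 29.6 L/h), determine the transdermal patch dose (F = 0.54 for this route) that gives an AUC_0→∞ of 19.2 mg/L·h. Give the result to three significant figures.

Dose = 1050 mg

Dose = CL × AUC_0→∞ / F
     = 29.6 × 19.2 / 0.54 = 1052.44 mg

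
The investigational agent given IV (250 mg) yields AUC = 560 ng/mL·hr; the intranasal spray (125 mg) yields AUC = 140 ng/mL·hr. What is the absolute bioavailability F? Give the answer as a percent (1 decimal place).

F = (AUC_ev / D_ev) / (AUC_iv / D_iv)
  = (140/125) / (560/250)
  = 1.12 / 2.24 = 0.5000
  = 50.00%

F = 50.0%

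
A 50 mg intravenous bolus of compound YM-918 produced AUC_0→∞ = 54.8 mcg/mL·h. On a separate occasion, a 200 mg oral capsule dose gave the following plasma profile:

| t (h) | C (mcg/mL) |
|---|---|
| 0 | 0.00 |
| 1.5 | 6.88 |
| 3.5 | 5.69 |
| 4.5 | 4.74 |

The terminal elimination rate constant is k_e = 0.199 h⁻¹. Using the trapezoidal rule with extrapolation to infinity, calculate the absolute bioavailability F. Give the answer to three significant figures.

F = 0.213

Trapezoidal AUC_0→4.5 (oral capsule):
  [0→1.5]: (0.00+6.88)/2 × 1.5 = 5.16
  [1.5→3.5]: (6.88+5.69)/2 × 2 = 12.57
  [3.5→4.5]: (5.69+4.74)/2 × 1 = 5.215
  Sum = 22.945 mcg/mL·h
Tail: C_last/k_e = 4.74/0.199 = 23.819
AUC_0→∞ (oral capsule) = 22.945 + 23.819 = 46.764 mcg/mL·h
F = (AUC_ev/D_ev)/(AUC_iv/D_iv) = (46.764/200)/(54.8/50) = 0.23382/1.096 = 0.2133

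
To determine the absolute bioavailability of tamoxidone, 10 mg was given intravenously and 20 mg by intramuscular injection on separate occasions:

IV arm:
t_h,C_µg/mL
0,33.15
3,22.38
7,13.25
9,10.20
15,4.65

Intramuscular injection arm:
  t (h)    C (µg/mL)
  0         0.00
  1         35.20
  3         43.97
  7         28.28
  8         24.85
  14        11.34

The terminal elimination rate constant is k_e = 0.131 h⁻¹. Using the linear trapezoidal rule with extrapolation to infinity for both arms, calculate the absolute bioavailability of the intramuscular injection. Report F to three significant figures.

F = 0.897

Trapezoidal AUC_0→15 (IV):
  [0→3]: (33.15+22.38)/2 × 3 = 83.295
  [3→7]: (22.38+13.25)/2 × 4 = 71.26
  [7→9]: (13.25+10.20)/2 × 2 = 23.45
  [9→15]: (10.20+4.65)/2 × 6 = 44.55
  Sum = 222.555 µg/mL·h
IV tail: 4.65/0.131 = 35.496; AUC_iv,0→∞ = 222.555 + 35.496 = 258.051 µg/mL·h
Trapezoidal AUC_0→14 (intramuscular injection):
  [0→1]: (0.00+35.20)/2 × 1 = 17.6
  [1→3]: (35.20+43.97)/2 × 2 = 79.17
  [3→7]: (43.97+28.28)/2 × 4 = 144.5
  [7→8]: (28.28+24.85)/2 × 1 = 26.565
  [8→14]: (24.85+11.34)/2 × 6 = 108.57
  Sum = 376.405 µg/mL·h
intramuscular injection tail: 11.34/0.131 = 86.565; AUC_ev,0→∞ = 376.405 + 86.565 = 462.97 µg/mL·h
F = (AUC_ev/D_ev)/(AUC_iv/D_iv) = (462.97/20)/(258.051/10) = 23.1485/25.8051 = 0.8971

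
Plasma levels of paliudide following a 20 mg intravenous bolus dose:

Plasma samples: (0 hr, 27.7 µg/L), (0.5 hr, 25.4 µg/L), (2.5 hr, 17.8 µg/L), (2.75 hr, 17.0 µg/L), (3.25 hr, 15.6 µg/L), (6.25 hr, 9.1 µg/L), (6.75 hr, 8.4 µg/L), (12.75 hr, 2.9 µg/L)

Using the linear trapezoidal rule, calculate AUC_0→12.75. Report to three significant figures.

Trapezoidal AUC_0→12.75:
  [0→0.5]: (27.7+25.4)/2 × 0.5 = 13.275
  [0.5→2.5]: (25.4+17.8)/2 × 2 = 43.2
  [2.5→2.75]: (17.8+17.0)/2 × 0.25 = 4.35
  [2.75→3.25]: (17.0+15.6)/2 × 0.5 = 8.15
  [3.25→6.25]: (15.6+9.1)/2 × 3 = 37.05
  [6.25→6.75]: (9.1+8.4)/2 × 0.5 = 4.375
  [6.75→12.75]: (8.4+2.9)/2 × 6 = 33.9
  Sum = 144.3 µg/L·hr

AUC = 144 µg/L·hr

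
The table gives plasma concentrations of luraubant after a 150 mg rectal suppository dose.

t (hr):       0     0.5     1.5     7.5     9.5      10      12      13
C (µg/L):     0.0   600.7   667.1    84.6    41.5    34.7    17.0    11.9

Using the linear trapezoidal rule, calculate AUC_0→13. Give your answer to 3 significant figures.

Trapezoidal AUC_0→13:
  [0→0.5]: (0.0+600.7)/2 × 0.5 = 150.175
  [0.5→1.5]: (600.7+667.1)/2 × 1 = 633.9
  [1.5→7.5]: (667.1+84.6)/2 × 6 = 2255.1
  [7.5→9.5]: (84.6+41.5)/2 × 2 = 126.1
  [9.5→10]: (41.5+34.7)/2 × 0.5 = 19.05
  [10→12]: (34.7+17.0)/2 × 2 = 51.7
  [12→13]: (17.0+11.9)/2 × 1 = 14.45
  Sum = 3250.475 µg/L·hr

AUC = 3250 µg/L·hr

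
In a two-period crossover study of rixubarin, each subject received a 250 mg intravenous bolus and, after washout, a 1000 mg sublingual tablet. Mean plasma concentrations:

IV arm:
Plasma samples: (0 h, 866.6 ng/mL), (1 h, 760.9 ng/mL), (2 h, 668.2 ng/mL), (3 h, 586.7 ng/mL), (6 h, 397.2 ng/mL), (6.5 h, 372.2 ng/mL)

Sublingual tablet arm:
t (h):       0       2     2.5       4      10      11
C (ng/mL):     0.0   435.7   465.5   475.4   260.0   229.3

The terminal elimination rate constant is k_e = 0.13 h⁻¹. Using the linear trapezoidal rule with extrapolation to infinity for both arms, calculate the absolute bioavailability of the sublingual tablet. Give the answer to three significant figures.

F = 0.209

Trapezoidal AUC_0→6.5 (IV):
  [0→1]: (866.6+760.9)/2 × 1 = 813.75
  [1→2]: (760.9+668.2)/2 × 1 = 714.55
  [2→3]: (668.2+586.7)/2 × 1 = 627.45
  [3→6]: (586.7+397.2)/2 × 3 = 1475.85
  [6→6.5]: (397.2+372.2)/2 × 0.5 = 192.35
  Sum = 3823.95 ng/mL·h
IV tail: 372.2/0.13 = 2863.077; AUC_iv,0→∞ = 3823.95 + 2863.077 = 6687.027 ng/mL·h
Trapezoidal AUC_0→11 (sublingual tablet):
  [0→2]: (0.0+435.7)/2 × 2 = 435.7
  [2→2.5]: (435.7+465.5)/2 × 0.5 = 225.3
  [2.5→4]: (465.5+475.4)/2 × 1.5 = 705.675
  [4→10]: (475.4+260.0)/2 × 6 = 2206.2
  [10→11]: (260.0+229.3)/2 × 1 = 244.65
  Sum = 3817.525 ng/mL·h
sublingual tablet tail: 229.3/0.13 = 1763.846; AUC_ev,0→∞ = 3817.525 + 1763.846 = 5581.371 ng/mL·h
F = (AUC_ev/D_ev)/(AUC_iv/D_iv) = (5581.371/1000)/(6687.027/250) = 5.581371/26.748108 = 0.2087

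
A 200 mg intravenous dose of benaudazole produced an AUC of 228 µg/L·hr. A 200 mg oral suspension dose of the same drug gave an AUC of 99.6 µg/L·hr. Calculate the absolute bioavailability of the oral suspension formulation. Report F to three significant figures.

F = (AUC_ev / D_ev) / (AUC_iv / D_iv)
  = (99.6/200) / (228/200)
  = 0.498 / 1.14 = 0.4368

F = 0.437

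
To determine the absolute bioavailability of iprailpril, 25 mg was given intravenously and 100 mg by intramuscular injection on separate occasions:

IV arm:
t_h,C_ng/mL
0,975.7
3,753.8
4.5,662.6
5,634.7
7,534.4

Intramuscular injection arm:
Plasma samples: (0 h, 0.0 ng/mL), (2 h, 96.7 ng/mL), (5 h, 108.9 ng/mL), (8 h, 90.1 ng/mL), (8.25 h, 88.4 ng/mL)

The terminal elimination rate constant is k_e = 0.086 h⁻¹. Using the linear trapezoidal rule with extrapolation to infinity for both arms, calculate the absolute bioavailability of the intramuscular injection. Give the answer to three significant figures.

Trapezoidal AUC_0→7 (IV):
  [0→3]: (975.7+753.8)/2 × 3 = 2594.25
  [3→4.5]: (753.8+662.6)/2 × 1.5 = 1062.3
  [4.5→5]: (662.6+634.7)/2 × 0.5 = 324.325
  [5→7]: (634.7+534.4)/2 × 2 = 1169.1
  Sum = 5149.975 ng/mL·h
IV tail: 534.4/0.086 = 6213.953; AUC_iv,0→∞ = 5149.975 + 6213.953 = 11363.928 ng/mL·h
Trapezoidal AUC_0→8.25 (intramuscular injection):
  [0→2]: (0.0+96.7)/2 × 2 = 96.7
  [2→5]: (96.7+108.9)/2 × 3 = 308.4
  [5→8]: (108.9+90.1)/2 × 3 = 298.5
  [8→8.25]: (90.1+88.4)/2 × 0.25 = 22.3125
  Sum = 725.9125 ng/mL·h
intramuscular injection tail: 88.4/0.086 = 1027.907; AUC_ev,0→∞ = 725.9125 + 1027.907 = 1753.8195 ng/mL·h
F = (AUC_ev/D_ev)/(AUC_iv/D_iv) = (1753.8195/100)/(11363.928/25) = 17.538195/454.55712 = 0.0386

F = 0.0386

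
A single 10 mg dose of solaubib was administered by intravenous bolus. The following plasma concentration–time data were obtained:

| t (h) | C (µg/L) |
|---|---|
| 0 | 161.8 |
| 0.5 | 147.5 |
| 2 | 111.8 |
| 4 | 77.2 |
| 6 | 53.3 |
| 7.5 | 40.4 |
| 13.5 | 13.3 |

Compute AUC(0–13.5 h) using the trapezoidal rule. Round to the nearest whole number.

AUC = 823 µg/L·h

Trapezoidal AUC_0→13.5:
  [0→0.5]: (161.8+147.5)/2 × 0.5 = 77.325
  [0.5→2]: (147.5+111.8)/2 × 1.5 = 194.475
  [2→4]: (111.8+77.2)/2 × 2 = 189.0
  [4→6]: (77.2+53.3)/2 × 2 = 130.5
  [6→7.5]: (53.3+40.4)/2 × 1.5 = 70.275
  [7.5→13.5]: (40.4+13.3)/2 × 6 = 161.1
  Sum = 822.675 µg/L·h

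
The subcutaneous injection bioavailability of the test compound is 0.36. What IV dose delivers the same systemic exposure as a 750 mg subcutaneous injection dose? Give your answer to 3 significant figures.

D_iv = 270 mg

Systemic exposure from an extravascular dose = F × D_ev, so the equivalent IV dose is F × D_ev.
D_iv = F × D_ev = 0.36 × 750 = 270 mg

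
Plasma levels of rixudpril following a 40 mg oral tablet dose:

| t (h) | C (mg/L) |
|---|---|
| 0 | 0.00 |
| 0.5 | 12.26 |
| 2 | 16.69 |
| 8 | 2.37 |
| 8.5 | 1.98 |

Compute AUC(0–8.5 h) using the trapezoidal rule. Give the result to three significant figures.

AUC = 83.0 mg/L·h

Trapezoidal AUC_0→8.5:
  [0→0.5]: (0.00+12.26)/2 × 0.5 = 3.065
  [0.5→2]: (12.26+16.69)/2 × 1.5 = 21.7125
  [2→8]: (16.69+2.37)/2 × 6 = 57.18
  [8→8.5]: (2.37+1.98)/2 × 0.5 = 1.0875
  Sum = 83.045 mg/L·h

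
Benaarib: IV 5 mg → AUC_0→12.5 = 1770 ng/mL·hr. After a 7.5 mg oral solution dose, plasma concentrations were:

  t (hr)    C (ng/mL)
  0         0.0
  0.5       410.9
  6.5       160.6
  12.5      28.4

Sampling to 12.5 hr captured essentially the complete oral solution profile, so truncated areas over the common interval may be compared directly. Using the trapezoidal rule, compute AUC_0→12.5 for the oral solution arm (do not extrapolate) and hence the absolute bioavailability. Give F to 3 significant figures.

Trapezoidal AUC_0→12.5 (oral solution):
  [0→0.5]: (0.0+410.9)/2 × 0.5 = 102.725
  [0.5→6.5]: (410.9+160.6)/2 × 6 = 1714.5
  [6.5→12.5]: (160.6+28.4)/2 × 6 = 567.0
  Sum = 2384.225 ng/mL·hr
F = (AUC_ev/D_ev)/(AUC_iv/D_iv) = (2384.225/7.5)/(1770/5) = 317.897/354 = 0.8980

F = 0.898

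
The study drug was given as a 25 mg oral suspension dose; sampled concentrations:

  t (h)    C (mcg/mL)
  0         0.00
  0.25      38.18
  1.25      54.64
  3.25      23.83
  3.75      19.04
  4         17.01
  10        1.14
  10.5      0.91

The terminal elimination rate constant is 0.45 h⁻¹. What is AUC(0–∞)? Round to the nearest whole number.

Trapezoidal AUC_0→10.5:
  [0→0.25]: (0.00+38.18)/2 × 0.25 = 4.7725
  [0.25→1.25]: (38.18+54.64)/2 × 1 = 46.41
  [1.25→3.25]: (54.64+23.83)/2 × 2 = 78.47
  [3.25→3.75]: (23.83+19.04)/2 × 0.5 = 10.7175
  [3.75→4]: (19.04+17.01)/2 × 0.25 = 4.50625
  [4→10]: (17.01+1.14)/2 × 6 = 54.45
  [10→10.5]: (1.14+0.91)/2 × 0.5 = 0.5125
  Sum = 199.83875 mcg/mL·h
Extrapolated tail: C_last / k_e = 0.91 / 0.45 = 2.022
AUC_0→∞ = 199.83875 + 2.022 = 201.86075 mcg/mL·h

AUC = 202 mcg/mL·h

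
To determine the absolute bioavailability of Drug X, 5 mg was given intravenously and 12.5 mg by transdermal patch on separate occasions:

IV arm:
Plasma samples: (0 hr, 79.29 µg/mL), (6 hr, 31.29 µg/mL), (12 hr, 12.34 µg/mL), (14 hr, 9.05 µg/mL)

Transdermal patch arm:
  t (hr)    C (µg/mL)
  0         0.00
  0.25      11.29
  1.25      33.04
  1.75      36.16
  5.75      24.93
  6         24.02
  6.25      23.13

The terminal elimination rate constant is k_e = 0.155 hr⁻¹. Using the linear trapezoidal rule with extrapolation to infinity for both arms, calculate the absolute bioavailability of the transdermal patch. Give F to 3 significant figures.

Trapezoidal AUC_0→14 (IV):
  [0→6]: (79.29+31.29)/2 × 6 = 331.74
  [6→12]: (31.29+12.34)/2 × 6 = 130.89
  [12→14]: (12.34+9.05)/2 × 2 = 21.39
  Sum = 484.02 µg/mL·hr
IV tail: 9.05/0.155 = 58.387; AUC_iv,0→∞ = 484.02 + 58.387 = 542.407 µg/mL·hr
Trapezoidal AUC_0→6.25 (transdermal patch):
  [0→0.25]: (0.00+11.29)/2 × 0.25 = 1.41125
  [0.25→1.25]: (11.29+33.04)/2 × 1 = 22.165
  [1.25→1.75]: (33.04+36.16)/2 × 0.5 = 17.3
  [1.75→5.75]: (36.16+24.93)/2 × 4 = 122.18
  [5.75→6]: (24.93+24.02)/2 × 0.25 = 6.11875
  [6→6.25]: (24.02+23.13)/2 × 0.25 = 5.89375
  Sum = 175.06875 µg/mL·hr
transdermal patch tail: 23.13/0.155 = 149.226; AUC_ev,0→∞ = 175.06875 + 149.226 = 324.29475 µg/mL·hr
F = (AUC_ev/D_ev)/(AUC_iv/D_iv) = (324.29475/12.5)/(542.407/5) = 25.94358/108.4814 = 0.2392

F = 0.239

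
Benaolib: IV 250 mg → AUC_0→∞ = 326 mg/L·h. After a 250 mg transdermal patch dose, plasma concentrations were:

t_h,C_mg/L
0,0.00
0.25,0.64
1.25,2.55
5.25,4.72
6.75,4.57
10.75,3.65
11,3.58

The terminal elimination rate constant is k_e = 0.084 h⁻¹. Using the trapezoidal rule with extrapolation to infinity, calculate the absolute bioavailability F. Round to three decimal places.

Trapezoidal AUC_0→11 (transdermal patch):
  [0→0.25]: (0.00+0.64)/2 × 0.25 = 0.08
  [0.25→1.25]: (0.64+2.55)/2 × 1 = 1.595
  [1.25→5.25]: (2.55+4.72)/2 × 4 = 14.54
  [5.25→6.75]: (4.72+4.57)/2 × 1.5 = 6.9675
  [6.75→10.75]: (4.57+3.65)/2 × 4 = 16.44
  [10.75→11]: (3.65+3.58)/2 × 0.25 = 0.90375
  Sum = 40.52625 mg/L·h
Tail: C_last/k_e = 3.58/0.084 = 42.619
AUC_0→∞ (transdermal patch) = 40.52625 + 42.619 = 83.14525 mg/L·h
F = (AUC_ev/D_ev)/(AUC_iv/D_iv) = (83.14525/250)/(326/250) = 0.332581/1.304 = 0.2550

F = 0.255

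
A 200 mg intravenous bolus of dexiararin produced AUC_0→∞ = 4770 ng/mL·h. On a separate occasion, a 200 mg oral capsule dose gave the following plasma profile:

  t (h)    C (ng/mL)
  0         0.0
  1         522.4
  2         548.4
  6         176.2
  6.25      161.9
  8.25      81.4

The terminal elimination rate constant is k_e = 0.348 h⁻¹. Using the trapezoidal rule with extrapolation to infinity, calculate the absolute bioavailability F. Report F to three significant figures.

Trapezoidal AUC_0→8.25 (oral capsule):
  [0→1]: (0.0+522.4)/2 × 1 = 261.2
  [1→2]: (522.4+548.4)/2 × 1 = 535.4
  [2→6]: (548.4+176.2)/2 × 4 = 1449.2
  [6→6.25]: (176.2+161.9)/2 × 0.25 = 42.2625
  [6.25→8.25]: (161.9+81.4)/2 × 2 = 243.3
  Sum = 2531.3625 ng/mL·h
Tail: C_last/k_e = 81.4/0.348 = 233.908
AUC_0→∞ (oral capsule) = 2531.3625 + 233.908 = 2765.2705 ng/mL·h
F = (AUC_ev/D_ev)/(AUC_iv/D_iv) = (2765.2705/200)/(4770/200) = 13.8264/23.85 = 0.5797

F = 0.580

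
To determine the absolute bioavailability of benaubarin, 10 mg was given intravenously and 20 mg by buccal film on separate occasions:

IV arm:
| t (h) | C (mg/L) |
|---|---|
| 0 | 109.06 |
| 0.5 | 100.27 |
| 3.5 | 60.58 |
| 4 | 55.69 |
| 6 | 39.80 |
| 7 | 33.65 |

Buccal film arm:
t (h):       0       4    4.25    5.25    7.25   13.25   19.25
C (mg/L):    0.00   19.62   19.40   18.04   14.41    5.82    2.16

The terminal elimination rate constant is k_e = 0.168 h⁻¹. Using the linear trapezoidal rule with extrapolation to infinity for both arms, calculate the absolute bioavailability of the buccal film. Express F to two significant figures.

F = 0.15

Trapezoidal AUC_0→7 (IV):
  [0→0.5]: (109.06+100.27)/2 × 0.5 = 52.3325
  [0.5→3.5]: (100.27+60.58)/2 × 3 = 241.275
  [3.5→4]: (60.58+55.69)/2 × 0.5 = 29.0675
  [4→6]: (55.69+39.80)/2 × 2 = 95.49
  [6→7]: (39.80+33.65)/2 × 1 = 36.725
  Sum = 454.89 mg/L·h
IV tail: 33.65/0.168 = 200.298; AUC_iv,0→∞ = 454.89 + 200.298 = 655.188 mg/L·h
Trapezoidal AUC_0→19.25 (buccal film):
  [0→4]: (0.00+19.62)/2 × 4 = 39.24
  [4→4.25]: (19.62+19.40)/2 × 0.25 = 4.8775
  [4.25→5.25]: (19.40+18.04)/2 × 1 = 18.72
  [5.25→7.25]: (18.04+14.41)/2 × 2 = 32.45
  [7.25→13.25]: (14.41+5.82)/2 × 6 = 60.69
  [13.25→19.25]: (5.82+2.16)/2 × 6 = 23.94
  Sum = 179.9175 mg/L·h
buccal film tail: 2.16/0.168 = 12.857; AUC_ev,0→∞ = 179.9175 + 12.857 = 192.7745 mg/L·h
F = (AUC_ev/D_ev)/(AUC_iv/D_iv) = (192.7745/20)/(655.188/10) = 9.638725/65.5188 = 0.1471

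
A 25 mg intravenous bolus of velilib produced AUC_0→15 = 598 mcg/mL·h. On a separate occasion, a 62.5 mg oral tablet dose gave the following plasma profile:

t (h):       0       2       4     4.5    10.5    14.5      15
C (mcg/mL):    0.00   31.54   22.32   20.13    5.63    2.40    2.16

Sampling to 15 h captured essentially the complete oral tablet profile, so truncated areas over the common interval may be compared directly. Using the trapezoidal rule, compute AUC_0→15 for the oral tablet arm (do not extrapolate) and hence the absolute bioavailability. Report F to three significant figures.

F = 0.127

Trapezoidal AUC_0→15 (oral tablet):
  [0→2]: (0.00+31.54)/2 × 2 = 31.54
  [2→4]: (31.54+22.32)/2 × 2 = 53.86
  [4→4.5]: (22.32+20.13)/2 × 0.5 = 10.6125
  [4.5→10.5]: (20.13+5.63)/2 × 6 = 77.28
  [10.5→14.5]: (5.63+2.40)/2 × 4 = 16.06
  [14.5→15]: (2.40+2.16)/2 × 0.5 = 1.14
  Sum = 190.4925 mcg/mL·h
F = (AUC_ev/D_ev)/(AUC_iv/D_iv) = (190.4925/62.5)/(598/25) = 3.04788/23.92 = 0.1274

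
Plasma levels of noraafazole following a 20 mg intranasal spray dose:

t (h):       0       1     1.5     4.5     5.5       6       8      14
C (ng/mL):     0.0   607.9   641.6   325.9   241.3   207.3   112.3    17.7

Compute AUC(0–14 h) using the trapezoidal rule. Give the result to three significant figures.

Trapezoidal AUC_0→14:
  [0→1]: (0.0+607.9)/2 × 1 = 303.95
  [1→1.5]: (607.9+641.6)/2 × 0.5 = 312.375
  [1.5→4.5]: (641.6+325.9)/2 × 3 = 1451.25
  [4.5→5.5]: (325.9+241.3)/2 × 1 = 283.6
  [5.5→6]: (241.3+207.3)/2 × 0.5 = 112.15
  [6→8]: (207.3+112.3)/2 × 2 = 319.6
  [8→14]: (112.3+17.7)/2 × 6 = 390.0
  Sum = 3172.925 ng/mL·h

AUC = 3170 ng/mL·h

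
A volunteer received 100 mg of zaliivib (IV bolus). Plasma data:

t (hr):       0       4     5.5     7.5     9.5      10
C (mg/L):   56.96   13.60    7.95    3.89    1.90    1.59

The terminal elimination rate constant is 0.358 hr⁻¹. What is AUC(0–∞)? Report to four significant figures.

Trapezoidal AUC_0→10:
  [0→4]: (56.96+13.60)/2 × 4 = 141.12
  [4→5.5]: (13.60+7.95)/2 × 1.5 = 16.1625
  [5.5→7.5]: (7.95+3.89)/2 × 2 = 11.84
  [7.5→9.5]: (3.89+1.90)/2 × 2 = 5.79
  [9.5→10]: (1.90+1.59)/2 × 0.5 = 0.8725
  Sum = 175.785 mg/L·hr
Extrapolated tail: C_last / k_e = 1.59 / 0.358 = 4.441
AUC_0→∞ = 175.785 + 4.441 = 180.226 mg/L·hr

AUC = 180.2 mg/L·hr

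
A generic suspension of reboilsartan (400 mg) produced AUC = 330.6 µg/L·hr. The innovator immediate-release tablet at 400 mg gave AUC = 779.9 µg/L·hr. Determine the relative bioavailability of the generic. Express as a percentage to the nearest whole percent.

F_rel = (AUC_test/D_test) / (AUC_ref/D_ref)
      = (330.6/400) / (779.9/400)
      = 0.8265 / 1.94975 = 0.4239 = 42.39%

F_rel = 42%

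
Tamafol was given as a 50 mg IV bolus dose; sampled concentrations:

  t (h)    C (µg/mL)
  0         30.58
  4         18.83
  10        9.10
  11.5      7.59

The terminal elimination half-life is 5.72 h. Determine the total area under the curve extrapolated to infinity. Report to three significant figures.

Trapezoidal AUC_0→11.5:
  [0→4]: (30.58+18.83)/2 × 4 = 98.82
  [4→10]: (18.83+9.10)/2 × 6 = 83.79
  [10→11.5]: (9.10+7.59)/2 × 1.5 = 12.5175
  Sum = 195.1275 µg/mL·h
k_e = ln2 / t½ = 0.693147 / 5.72 = 0.1212 h^-1
Extrapolated tail: C_last / k_e = 7.59 / 0.1212 = 62.624
AUC_0→∞ = 195.1275 + 62.624 = 257.7515 µg/mL·h

AUC = 258 µg/mL·h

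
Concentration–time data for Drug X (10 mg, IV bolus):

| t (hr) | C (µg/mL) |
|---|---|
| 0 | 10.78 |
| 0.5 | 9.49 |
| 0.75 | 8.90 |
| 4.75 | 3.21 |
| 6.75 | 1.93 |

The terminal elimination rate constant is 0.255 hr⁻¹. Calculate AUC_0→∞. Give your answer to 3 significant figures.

AUC = 44.3 µg/mL·hr

Trapezoidal AUC_0→6.75:
  [0→0.5]: (10.78+9.49)/2 × 0.5 = 5.0675
  [0.5→0.75]: (9.49+8.90)/2 × 0.25 = 2.29875
  [0.75→4.75]: (8.90+3.21)/2 × 4 = 24.22
  [4.75→6.75]: (3.21+1.93)/2 × 2 = 5.14
  Sum = 36.72625 µg/mL·hr
Extrapolated tail: C_last / k_e = 1.93 / 0.255 = 7.569
AUC_0→∞ = 36.72625 + 7.569 = 44.29525 µg/mL·hr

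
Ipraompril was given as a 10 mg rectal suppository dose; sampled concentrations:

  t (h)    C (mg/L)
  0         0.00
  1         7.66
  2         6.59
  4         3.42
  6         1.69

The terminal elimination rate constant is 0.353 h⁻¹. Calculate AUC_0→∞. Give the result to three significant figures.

AUC = 30.9 mg/L·h

Trapezoidal AUC_0→6:
  [0→1]: (0.00+7.66)/2 × 1 = 3.83
  [1→2]: (7.66+6.59)/2 × 1 = 7.125
  [2→4]: (6.59+3.42)/2 × 2 = 10.01
  [4→6]: (3.42+1.69)/2 × 2 = 5.11
  Sum = 26.075 mg/L·h
Extrapolated tail: C_last / k_e = 1.69 / 0.353 = 4.788
AUC_0→∞ = 26.075 + 4.788 = 30.863 mg/L·h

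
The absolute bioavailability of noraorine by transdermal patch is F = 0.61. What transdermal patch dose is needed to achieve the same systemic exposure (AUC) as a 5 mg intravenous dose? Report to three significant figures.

D_transdermal = 8.20 mg

For equal systemic exposure: F × D_ev = D_iv
D_ev = D_iv / F = 5 / 0.61 = 8.19672 mg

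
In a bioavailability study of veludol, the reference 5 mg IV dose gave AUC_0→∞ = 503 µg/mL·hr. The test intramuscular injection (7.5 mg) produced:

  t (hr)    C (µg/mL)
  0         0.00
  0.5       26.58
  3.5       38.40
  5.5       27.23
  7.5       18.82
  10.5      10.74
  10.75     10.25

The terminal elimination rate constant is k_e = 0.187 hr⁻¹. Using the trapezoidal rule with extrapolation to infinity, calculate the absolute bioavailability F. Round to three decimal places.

F = 0.421

Trapezoidal AUC_0→10.75 (intramuscular injection):
  [0→0.5]: (0.00+26.58)/2 × 0.5 = 6.645
  [0.5→3.5]: (26.58+38.40)/2 × 3 = 97.47
  [3.5→5.5]: (38.40+27.23)/2 × 2 = 65.63
  [5.5→7.5]: (27.23+18.82)/2 × 2 = 46.05
  [7.5→10.5]: (18.82+10.74)/2 × 3 = 44.34
  [10.5→10.75]: (10.74+10.25)/2 × 0.25 = 2.62375
  Sum = 262.75875 µg/mL·hr
Tail: C_last/k_e = 10.25/0.187 = 54.813
AUC_0→∞ (intramuscular injection) = 262.75875 + 54.813 = 317.57175 µg/mL·hr
F = (AUC_ev/D_ev)/(AUC_iv/D_iv) = (317.57175/7.5)/(503/5) = 42.3429/100.6 = 0.4209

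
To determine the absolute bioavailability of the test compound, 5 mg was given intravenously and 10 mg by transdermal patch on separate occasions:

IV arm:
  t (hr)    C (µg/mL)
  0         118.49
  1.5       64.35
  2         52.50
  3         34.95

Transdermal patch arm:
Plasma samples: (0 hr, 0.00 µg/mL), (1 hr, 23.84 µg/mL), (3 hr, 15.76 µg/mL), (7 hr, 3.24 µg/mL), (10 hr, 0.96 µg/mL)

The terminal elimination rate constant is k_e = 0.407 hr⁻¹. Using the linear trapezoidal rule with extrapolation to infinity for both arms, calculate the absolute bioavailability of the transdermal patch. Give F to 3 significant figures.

Trapezoidal AUC_0→3 (IV):
  [0→1.5]: (118.49+64.35)/2 × 1.5 = 137.13
  [1.5→2]: (64.35+52.50)/2 × 0.5 = 29.2125
  [2→3]: (52.50+34.95)/2 × 1 = 43.725
  Sum = 210.0675 µg/mL·hr
IV tail: 34.95/0.407 = 85.872; AUC_iv,0→∞ = 210.0675 + 85.872 = 295.9395 µg/mL·hr
Trapezoidal AUC_0→10 (transdermal patch):
  [0→1]: (0.00+23.84)/2 × 1 = 11.92
  [1→3]: (23.84+15.76)/2 × 2 = 39.6
  [3→7]: (15.76+3.24)/2 × 4 = 38.0
  [7→10]: (3.24+0.96)/2 × 3 = 6.3
  Sum = 95.82 µg/mL·hr
transdermal patch tail: 0.96/0.407 = 2.359; AUC_ev,0→∞ = 95.82 + 2.359 = 98.179 µg/mL·hr
F = (AUC_ev/D_ev)/(AUC_iv/D_iv) = (98.179/10)/(295.9395/5) = 9.8179/59.1879 = 0.1659

F = 0.166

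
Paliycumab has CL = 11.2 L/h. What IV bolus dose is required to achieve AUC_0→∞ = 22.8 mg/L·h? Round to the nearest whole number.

Dose = 255 mg

Dose_iv = CL × AUC_0→∞
     = 11.2 × 22.8 = 255.36 mg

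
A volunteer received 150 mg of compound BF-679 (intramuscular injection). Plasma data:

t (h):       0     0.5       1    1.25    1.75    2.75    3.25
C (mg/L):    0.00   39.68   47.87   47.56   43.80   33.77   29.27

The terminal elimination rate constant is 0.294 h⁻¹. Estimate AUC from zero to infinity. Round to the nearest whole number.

Trapezoidal AUC_0→3.25:
  [0→0.5]: (0.00+39.68)/2 × 0.5 = 9.92
  [0.5→1]: (39.68+47.87)/2 × 0.5 = 21.8875
  [1→1.25]: (47.87+47.56)/2 × 0.25 = 11.92875
  [1.25→1.75]: (47.56+43.80)/2 × 0.5 = 22.84
  [1.75→2.75]: (43.80+33.77)/2 × 1 = 38.785
  [2.75→3.25]: (33.77+29.27)/2 × 0.5 = 15.76
  Sum = 121.12125 mg/L·h
Extrapolated tail: C_last / k_e = 29.27 / 0.294 = 99.558
AUC_0→∞ = 121.12125 + 99.558 = 220.67925 mg/L·h

AUC = 221 mg/L·h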